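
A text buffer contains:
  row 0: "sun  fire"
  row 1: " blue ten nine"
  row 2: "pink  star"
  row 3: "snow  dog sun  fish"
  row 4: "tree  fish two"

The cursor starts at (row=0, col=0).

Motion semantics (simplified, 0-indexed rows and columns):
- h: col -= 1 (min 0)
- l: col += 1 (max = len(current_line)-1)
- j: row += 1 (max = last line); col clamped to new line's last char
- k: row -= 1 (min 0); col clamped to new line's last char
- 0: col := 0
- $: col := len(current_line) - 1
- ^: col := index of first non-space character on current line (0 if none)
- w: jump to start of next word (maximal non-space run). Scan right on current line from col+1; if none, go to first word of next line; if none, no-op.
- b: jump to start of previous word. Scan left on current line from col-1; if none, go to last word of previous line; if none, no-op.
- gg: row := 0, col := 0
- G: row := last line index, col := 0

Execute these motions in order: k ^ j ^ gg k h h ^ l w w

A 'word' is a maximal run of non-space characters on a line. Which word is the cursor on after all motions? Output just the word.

Answer: blue

Derivation:
After 1 (k): row=0 col=0 char='s'
After 2 (^): row=0 col=0 char='s'
After 3 (j): row=1 col=0 char='_'
After 4 (^): row=1 col=1 char='b'
After 5 (gg): row=0 col=0 char='s'
After 6 (k): row=0 col=0 char='s'
After 7 (h): row=0 col=0 char='s'
After 8 (h): row=0 col=0 char='s'
After 9 (^): row=0 col=0 char='s'
After 10 (l): row=0 col=1 char='u'
After 11 (w): row=0 col=5 char='f'
After 12 (w): row=1 col=1 char='b'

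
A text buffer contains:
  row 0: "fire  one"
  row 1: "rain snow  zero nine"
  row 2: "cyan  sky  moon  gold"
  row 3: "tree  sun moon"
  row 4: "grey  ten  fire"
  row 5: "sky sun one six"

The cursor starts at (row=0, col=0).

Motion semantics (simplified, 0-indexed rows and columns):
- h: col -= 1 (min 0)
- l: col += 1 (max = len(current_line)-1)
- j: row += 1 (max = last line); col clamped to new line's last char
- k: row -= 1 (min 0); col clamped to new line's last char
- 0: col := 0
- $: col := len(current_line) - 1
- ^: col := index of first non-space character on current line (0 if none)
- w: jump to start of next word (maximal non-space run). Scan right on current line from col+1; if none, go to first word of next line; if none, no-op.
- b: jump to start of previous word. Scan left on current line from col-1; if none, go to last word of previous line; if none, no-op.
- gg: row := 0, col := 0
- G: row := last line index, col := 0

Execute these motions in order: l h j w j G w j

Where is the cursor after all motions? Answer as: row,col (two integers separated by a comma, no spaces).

Answer: 5,4

Derivation:
After 1 (l): row=0 col=1 char='i'
After 2 (h): row=0 col=0 char='f'
After 3 (j): row=1 col=0 char='r'
After 4 (w): row=1 col=5 char='s'
After 5 (j): row=2 col=5 char='_'
After 6 (G): row=5 col=0 char='s'
After 7 (w): row=5 col=4 char='s'
After 8 (j): row=5 col=4 char='s'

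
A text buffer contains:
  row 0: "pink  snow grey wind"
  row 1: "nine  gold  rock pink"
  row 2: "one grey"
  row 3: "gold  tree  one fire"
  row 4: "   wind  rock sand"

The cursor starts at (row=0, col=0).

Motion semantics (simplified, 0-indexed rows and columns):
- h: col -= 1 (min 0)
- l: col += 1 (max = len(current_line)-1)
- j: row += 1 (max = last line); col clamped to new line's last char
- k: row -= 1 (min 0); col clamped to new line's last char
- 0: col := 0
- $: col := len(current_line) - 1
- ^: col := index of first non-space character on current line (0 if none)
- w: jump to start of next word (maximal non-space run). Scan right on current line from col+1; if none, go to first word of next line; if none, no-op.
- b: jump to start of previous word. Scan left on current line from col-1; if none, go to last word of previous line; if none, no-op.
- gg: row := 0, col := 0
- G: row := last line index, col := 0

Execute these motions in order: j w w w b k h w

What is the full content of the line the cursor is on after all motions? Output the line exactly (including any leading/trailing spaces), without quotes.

Answer: pink  snow grey wind

Derivation:
After 1 (j): row=1 col=0 char='n'
After 2 (w): row=1 col=6 char='g'
After 3 (w): row=1 col=12 char='r'
After 4 (w): row=1 col=17 char='p'
After 5 (b): row=1 col=12 char='r'
After 6 (k): row=0 col=12 char='r'
After 7 (h): row=0 col=11 char='g'
After 8 (w): row=0 col=16 char='w'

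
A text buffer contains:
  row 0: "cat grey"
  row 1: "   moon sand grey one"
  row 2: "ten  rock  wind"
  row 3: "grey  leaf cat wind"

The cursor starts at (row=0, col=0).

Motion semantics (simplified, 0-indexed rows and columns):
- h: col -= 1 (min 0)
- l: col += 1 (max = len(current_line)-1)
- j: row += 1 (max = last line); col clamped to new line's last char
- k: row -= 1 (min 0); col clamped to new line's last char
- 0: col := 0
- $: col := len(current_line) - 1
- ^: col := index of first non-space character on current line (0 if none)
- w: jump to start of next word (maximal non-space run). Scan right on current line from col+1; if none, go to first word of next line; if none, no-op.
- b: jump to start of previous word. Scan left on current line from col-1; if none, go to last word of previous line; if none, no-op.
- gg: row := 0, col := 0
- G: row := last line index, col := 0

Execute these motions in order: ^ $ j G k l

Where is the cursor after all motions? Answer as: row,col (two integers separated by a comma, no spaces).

Answer: 2,1

Derivation:
After 1 (^): row=0 col=0 char='c'
After 2 ($): row=0 col=7 char='y'
After 3 (j): row=1 col=7 char='_'
After 4 (G): row=3 col=0 char='g'
After 5 (k): row=2 col=0 char='t'
After 6 (l): row=2 col=1 char='e'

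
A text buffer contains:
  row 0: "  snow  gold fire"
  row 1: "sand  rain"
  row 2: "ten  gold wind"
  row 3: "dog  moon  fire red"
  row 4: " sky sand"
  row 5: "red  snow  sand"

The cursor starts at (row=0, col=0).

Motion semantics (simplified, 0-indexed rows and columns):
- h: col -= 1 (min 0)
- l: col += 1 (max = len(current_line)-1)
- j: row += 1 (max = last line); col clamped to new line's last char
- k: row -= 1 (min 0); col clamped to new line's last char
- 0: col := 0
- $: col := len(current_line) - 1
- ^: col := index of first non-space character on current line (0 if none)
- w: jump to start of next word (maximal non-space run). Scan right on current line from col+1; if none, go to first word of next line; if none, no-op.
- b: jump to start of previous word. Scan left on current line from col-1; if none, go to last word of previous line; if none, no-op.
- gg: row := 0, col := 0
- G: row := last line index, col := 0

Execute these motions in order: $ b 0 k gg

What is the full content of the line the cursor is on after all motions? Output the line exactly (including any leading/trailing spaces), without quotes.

Answer:   snow  gold fire

Derivation:
After 1 ($): row=0 col=16 char='e'
After 2 (b): row=0 col=13 char='f'
After 3 (0): row=0 col=0 char='_'
After 4 (k): row=0 col=0 char='_'
After 5 (gg): row=0 col=0 char='_'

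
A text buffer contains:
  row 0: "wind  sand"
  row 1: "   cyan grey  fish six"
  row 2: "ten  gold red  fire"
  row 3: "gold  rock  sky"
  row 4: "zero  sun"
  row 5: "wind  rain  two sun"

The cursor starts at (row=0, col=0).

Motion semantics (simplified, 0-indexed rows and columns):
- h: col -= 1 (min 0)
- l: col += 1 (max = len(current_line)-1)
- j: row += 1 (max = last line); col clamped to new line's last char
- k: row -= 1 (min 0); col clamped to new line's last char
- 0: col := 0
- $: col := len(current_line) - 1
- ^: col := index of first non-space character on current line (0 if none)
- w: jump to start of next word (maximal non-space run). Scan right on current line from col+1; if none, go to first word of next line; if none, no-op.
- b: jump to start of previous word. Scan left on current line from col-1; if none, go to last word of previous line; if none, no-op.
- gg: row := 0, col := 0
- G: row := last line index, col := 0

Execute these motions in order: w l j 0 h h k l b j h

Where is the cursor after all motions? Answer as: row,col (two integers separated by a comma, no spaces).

After 1 (w): row=0 col=6 char='s'
After 2 (l): row=0 col=7 char='a'
After 3 (j): row=1 col=7 char='_'
After 4 (0): row=1 col=0 char='_'
After 5 (h): row=1 col=0 char='_'
After 6 (h): row=1 col=0 char='_'
After 7 (k): row=0 col=0 char='w'
After 8 (l): row=0 col=1 char='i'
After 9 (b): row=0 col=0 char='w'
After 10 (j): row=1 col=0 char='_'
After 11 (h): row=1 col=0 char='_'

Answer: 1,0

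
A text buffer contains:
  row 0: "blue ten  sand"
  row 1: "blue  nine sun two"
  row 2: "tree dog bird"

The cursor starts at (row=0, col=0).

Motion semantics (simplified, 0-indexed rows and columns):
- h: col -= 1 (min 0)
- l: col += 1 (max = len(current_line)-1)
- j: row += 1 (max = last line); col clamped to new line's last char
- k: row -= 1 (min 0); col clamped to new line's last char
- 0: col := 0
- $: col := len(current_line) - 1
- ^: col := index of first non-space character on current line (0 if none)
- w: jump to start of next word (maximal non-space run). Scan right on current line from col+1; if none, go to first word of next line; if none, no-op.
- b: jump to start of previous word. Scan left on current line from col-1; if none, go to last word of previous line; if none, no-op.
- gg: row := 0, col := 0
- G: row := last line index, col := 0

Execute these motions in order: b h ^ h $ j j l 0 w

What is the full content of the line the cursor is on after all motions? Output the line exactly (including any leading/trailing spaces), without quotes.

After 1 (b): row=0 col=0 char='b'
After 2 (h): row=0 col=0 char='b'
After 3 (^): row=0 col=0 char='b'
After 4 (h): row=0 col=0 char='b'
After 5 ($): row=0 col=13 char='d'
After 6 (j): row=1 col=13 char='n'
After 7 (j): row=2 col=12 char='d'
After 8 (l): row=2 col=12 char='d'
After 9 (0): row=2 col=0 char='t'
After 10 (w): row=2 col=5 char='d'

Answer: tree dog bird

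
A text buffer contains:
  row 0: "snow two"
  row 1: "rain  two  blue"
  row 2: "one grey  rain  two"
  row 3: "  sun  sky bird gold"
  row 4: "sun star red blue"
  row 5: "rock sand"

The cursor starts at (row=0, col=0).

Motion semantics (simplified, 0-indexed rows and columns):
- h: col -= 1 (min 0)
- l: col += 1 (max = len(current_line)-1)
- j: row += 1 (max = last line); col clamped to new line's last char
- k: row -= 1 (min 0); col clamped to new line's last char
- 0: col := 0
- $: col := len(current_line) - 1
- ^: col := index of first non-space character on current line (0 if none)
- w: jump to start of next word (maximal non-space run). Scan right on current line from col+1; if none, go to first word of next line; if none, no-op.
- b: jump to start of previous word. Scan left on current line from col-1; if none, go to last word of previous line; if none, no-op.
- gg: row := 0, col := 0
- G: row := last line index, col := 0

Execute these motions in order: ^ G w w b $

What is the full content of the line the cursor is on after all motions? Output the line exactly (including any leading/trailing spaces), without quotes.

After 1 (^): row=0 col=0 char='s'
After 2 (G): row=5 col=0 char='r'
After 3 (w): row=5 col=5 char='s'
After 4 (w): row=5 col=5 char='s'
After 5 (b): row=5 col=0 char='r'
After 6 ($): row=5 col=8 char='d'

Answer: rock sand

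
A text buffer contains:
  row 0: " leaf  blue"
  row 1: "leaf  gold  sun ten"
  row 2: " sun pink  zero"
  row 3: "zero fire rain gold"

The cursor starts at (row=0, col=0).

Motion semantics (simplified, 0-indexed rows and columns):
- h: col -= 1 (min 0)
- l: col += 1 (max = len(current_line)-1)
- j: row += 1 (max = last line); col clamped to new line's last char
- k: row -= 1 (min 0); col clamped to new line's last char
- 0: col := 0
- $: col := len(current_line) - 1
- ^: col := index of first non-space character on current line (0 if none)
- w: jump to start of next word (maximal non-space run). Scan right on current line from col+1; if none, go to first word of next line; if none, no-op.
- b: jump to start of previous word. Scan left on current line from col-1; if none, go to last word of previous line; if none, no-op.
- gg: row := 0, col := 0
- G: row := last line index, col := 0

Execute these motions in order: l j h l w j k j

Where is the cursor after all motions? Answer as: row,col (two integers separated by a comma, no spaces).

After 1 (l): row=0 col=1 char='l'
After 2 (j): row=1 col=1 char='e'
After 3 (h): row=1 col=0 char='l'
After 4 (l): row=1 col=1 char='e'
After 5 (w): row=1 col=6 char='g'
After 6 (j): row=2 col=6 char='i'
After 7 (k): row=1 col=6 char='g'
After 8 (j): row=2 col=6 char='i'

Answer: 2,6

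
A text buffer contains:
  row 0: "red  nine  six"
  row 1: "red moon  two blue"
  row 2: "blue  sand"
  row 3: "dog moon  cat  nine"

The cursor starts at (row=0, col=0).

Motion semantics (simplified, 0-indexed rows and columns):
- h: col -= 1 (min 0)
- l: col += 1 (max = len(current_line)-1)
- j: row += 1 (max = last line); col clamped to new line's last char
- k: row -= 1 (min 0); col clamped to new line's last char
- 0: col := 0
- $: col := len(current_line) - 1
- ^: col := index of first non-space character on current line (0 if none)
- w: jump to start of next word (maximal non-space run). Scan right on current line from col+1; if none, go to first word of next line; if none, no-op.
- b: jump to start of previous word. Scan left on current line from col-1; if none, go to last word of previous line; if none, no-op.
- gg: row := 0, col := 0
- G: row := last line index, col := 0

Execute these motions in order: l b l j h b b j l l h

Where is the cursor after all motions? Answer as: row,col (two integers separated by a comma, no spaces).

Answer: 1,6

Derivation:
After 1 (l): row=0 col=1 char='e'
After 2 (b): row=0 col=0 char='r'
After 3 (l): row=0 col=1 char='e'
After 4 (j): row=1 col=1 char='e'
After 5 (h): row=1 col=0 char='r'
After 6 (b): row=0 col=11 char='s'
After 7 (b): row=0 col=5 char='n'
After 8 (j): row=1 col=5 char='o'
After 9 (l): row=1 col=6 char='o'
After 10 (l): row=1 col=7 char='n'
After 11 (h): row=1 col=6 char='o'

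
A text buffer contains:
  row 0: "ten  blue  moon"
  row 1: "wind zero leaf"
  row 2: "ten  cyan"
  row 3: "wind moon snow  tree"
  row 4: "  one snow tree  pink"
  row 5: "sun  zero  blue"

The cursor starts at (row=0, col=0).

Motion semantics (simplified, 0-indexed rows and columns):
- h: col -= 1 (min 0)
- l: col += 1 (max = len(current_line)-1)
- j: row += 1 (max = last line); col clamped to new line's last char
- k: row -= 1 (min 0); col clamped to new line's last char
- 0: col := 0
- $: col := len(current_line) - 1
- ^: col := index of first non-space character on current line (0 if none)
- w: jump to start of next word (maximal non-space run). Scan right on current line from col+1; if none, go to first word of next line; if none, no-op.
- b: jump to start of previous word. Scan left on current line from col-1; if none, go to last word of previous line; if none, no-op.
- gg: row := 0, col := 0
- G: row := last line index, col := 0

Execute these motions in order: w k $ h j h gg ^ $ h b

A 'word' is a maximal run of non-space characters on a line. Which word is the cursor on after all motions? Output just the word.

After 1 (w): row=0 col=5 char='b'
After 2 (k): row=0 col=5 char='b'
After 3 ($): row=0 col=14 char='n'
After 4 (h): row=0 col=13 char='o'
After 5 (j): row=1 col=13 char='f'
After 6 (h): row=1 col=12 char='a'
After 7 (gg): row=0 col=0 char='t'
After 8 (^): row=0 col=0 char='t'
After 9 ($): row=0 col=14 char='n'
After 10 (h): row=0 col=13 char='o'
After 11 (b): row=0 col=11 char='m'

Answer: moon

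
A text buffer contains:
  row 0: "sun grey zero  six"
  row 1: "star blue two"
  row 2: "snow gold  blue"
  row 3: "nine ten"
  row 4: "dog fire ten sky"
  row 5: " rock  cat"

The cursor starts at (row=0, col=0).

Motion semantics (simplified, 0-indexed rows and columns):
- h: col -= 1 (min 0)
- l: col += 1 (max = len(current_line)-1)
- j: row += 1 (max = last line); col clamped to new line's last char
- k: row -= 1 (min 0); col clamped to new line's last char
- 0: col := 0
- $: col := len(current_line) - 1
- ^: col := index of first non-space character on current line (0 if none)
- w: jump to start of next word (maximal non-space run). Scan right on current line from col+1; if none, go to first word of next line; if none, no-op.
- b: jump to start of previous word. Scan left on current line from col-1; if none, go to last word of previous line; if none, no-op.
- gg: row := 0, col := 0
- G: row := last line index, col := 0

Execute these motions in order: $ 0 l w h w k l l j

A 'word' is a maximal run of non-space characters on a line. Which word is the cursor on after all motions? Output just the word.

Answer: blue

Derivation:
After 1 ($): row=0 col=17 char='x'
After 2 (0): row=0 col=0 char='s'
After 3 (l): row=0 col=1 char='u'
After 4 (w): row=0 col=4 char='g'
After 5 (h): row=0 col=3 char='_'
After 6 (w): row=0 col=4 char='g'
After 7 (k): row=0 col=4 char='g'
After 8 (l): row=0 col=5 char='r'
After 9 (l): row=0 col=6 char='e'
After 10 (j): row=1 col=6 char='l'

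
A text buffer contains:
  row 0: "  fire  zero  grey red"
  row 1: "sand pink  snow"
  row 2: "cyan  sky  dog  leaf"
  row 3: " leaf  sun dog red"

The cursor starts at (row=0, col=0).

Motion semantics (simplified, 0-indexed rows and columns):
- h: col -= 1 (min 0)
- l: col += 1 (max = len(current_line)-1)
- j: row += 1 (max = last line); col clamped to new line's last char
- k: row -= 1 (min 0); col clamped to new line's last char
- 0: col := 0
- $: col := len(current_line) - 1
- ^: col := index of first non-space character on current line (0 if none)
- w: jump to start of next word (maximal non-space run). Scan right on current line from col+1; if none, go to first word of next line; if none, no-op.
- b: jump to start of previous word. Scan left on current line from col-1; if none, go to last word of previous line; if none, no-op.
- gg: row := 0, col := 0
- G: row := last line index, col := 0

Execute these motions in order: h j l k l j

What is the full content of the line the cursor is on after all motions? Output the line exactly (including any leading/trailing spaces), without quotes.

After 1 (h): row=0 col=0 char='_'
After 2 (j): row=1 col=0 char='s'
After 3 (l): row=1 col=1 char='a'
After 4 (k): row=0 col=1 char='_'
After 5 (l): row=0 col=2 char='f'
After 6 (j): row=1 col=2 char='n'

Answer: sand pink  snow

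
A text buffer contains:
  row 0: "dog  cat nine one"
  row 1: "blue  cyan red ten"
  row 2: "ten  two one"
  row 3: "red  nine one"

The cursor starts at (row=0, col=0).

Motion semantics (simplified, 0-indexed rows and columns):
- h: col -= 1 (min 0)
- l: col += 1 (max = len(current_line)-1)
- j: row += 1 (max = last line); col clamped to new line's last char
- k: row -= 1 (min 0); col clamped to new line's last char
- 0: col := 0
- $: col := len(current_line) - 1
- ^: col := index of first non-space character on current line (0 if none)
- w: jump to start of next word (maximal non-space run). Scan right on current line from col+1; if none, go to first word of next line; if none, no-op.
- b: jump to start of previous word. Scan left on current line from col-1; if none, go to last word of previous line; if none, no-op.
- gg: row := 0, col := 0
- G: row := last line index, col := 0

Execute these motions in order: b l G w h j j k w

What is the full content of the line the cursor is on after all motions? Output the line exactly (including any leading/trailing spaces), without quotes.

After 1 (b): row=0 col=0 char='d'
After 2 (l): row=0 col=1 char='o'
After 3 (G): row=3 col=0 char='r'
After 4 (w): row=3 col=5 char='n'
After 5 (h): row=3 col=4 char='_'
After 6 (j): row=3 col=4 char='_'
After 7 (j): row=3 col=4 char='_'
After 8 (k): row=2 col=4 char='_'
After 9 (w): row=2 col=5 char='t'

Answer: ten  two one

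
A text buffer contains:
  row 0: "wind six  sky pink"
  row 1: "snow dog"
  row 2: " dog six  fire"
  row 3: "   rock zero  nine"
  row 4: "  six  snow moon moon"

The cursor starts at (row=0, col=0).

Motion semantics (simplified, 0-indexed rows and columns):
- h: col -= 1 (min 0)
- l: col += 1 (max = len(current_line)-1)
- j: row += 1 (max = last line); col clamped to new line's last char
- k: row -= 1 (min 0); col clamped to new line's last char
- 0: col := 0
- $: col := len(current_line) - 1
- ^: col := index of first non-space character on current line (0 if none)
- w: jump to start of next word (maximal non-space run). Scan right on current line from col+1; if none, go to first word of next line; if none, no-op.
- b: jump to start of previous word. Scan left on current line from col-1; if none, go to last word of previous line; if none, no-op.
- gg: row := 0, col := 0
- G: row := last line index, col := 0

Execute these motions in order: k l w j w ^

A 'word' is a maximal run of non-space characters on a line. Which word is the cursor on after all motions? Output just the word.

Answer: dog

Derivation:
After 1 (k): row=0 col=0 char='w'
After 2 (l): row=0 col=1 char='i'
After 3 (w): row=0 col=5 char='s'
After 4 (j): row=1 col=5 char='d'
After 5 (w): row=2 col=1 char='d'
After 6 (^): row=2 col=1 char='d'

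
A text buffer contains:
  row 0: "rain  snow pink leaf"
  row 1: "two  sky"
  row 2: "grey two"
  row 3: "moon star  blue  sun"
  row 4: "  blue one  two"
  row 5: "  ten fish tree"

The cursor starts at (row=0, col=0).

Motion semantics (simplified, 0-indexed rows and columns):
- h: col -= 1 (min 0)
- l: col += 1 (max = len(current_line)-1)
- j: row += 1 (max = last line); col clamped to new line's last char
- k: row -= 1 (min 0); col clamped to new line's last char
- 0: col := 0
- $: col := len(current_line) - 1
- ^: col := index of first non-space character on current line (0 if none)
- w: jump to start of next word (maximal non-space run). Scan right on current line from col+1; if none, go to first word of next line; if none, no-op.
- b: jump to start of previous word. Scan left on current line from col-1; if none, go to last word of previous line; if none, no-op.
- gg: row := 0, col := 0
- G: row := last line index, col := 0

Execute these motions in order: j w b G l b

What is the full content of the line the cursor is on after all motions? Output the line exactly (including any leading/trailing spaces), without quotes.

After 1 (j): row=1 col=0 char='t'
After 2 (w): row=1 col=5 char='s'
After 3 (b): row=1 col=0 char='t'
After 4 (G): row=5 col=0 char='_'
After 5 (l): row=5 col=1 char='_'
After 6 (b): row=4 col=12 char='t'

Answer:   blue one  two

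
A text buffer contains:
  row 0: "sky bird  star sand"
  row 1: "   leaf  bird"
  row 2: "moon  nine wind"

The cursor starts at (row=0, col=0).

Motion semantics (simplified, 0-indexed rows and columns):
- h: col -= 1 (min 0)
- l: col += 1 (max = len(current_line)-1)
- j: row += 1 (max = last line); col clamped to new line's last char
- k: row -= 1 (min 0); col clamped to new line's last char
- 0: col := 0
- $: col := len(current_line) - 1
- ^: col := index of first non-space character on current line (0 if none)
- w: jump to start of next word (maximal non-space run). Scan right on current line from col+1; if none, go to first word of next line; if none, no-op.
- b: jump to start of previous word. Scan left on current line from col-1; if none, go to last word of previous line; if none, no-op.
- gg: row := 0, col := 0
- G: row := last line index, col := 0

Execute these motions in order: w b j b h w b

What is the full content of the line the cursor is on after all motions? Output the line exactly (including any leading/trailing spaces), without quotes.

Answer: sky bird  star sand

Derivation:
After 1 (w): row=0 col=4 char='b'
After 2 (b): row=0 col=0 char='s'
After 3 (j): row=1 col=0 char='_'
After 4 (b): row=0 col=15 char='s'
After 5 (h): row=0 col=14 char='_'
After 6 (w): row=0 col=15 char='s'
After 7 (b): row=0 col=10 char='s'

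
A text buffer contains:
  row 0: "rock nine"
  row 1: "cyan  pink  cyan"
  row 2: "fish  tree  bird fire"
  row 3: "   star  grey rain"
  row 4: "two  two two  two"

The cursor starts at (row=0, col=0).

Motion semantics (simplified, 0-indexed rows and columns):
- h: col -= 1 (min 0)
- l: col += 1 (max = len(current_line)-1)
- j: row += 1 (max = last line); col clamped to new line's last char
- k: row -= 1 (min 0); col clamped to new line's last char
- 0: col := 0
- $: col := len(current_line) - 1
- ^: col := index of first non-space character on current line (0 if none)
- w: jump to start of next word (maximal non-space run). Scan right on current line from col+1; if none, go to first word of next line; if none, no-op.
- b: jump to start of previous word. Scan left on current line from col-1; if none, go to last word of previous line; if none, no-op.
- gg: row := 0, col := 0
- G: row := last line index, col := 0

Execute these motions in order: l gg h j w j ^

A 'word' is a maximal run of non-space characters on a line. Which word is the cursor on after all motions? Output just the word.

Answer: fish

Derivation:
After 1 (l): row=0 col=1 char='o'
After 2 (gg): row=0 col=0 char='r'
After 3 (h): row=0 col=0 char='r'
After 4 (j): row=1 col=0 char='c'
After 5 (w): row=1 col=6 char='p'
After 6 (j): row=2 col=6 char='t'
After 7 (^): row=2 col=0 char='f'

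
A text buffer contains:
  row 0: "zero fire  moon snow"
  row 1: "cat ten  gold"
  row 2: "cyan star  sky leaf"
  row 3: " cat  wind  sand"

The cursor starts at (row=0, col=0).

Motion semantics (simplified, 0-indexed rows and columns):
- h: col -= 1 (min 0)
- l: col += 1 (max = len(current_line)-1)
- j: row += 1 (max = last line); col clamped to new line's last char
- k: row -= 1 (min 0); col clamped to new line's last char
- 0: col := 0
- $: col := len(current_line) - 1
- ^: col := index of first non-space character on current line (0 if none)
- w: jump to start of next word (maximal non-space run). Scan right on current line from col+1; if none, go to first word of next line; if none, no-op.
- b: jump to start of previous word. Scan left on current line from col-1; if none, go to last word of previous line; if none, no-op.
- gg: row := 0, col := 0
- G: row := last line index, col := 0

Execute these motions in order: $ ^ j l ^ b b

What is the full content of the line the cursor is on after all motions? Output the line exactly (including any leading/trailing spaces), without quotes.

After 1 ($): row=0 col=19 char='w'
After 2 (^): row=0 col=0 char='z'
After 3 (j): row=1 col=0 char='c'
After 4 (l): row=1 col=1 char='a'
After 5 (^): row=1 col=0 char='c'
After 6 (b): row=0 col=16 char='s'
After 7 (b): row=0 col=11 char='m'

Answer: zero fire  moon snow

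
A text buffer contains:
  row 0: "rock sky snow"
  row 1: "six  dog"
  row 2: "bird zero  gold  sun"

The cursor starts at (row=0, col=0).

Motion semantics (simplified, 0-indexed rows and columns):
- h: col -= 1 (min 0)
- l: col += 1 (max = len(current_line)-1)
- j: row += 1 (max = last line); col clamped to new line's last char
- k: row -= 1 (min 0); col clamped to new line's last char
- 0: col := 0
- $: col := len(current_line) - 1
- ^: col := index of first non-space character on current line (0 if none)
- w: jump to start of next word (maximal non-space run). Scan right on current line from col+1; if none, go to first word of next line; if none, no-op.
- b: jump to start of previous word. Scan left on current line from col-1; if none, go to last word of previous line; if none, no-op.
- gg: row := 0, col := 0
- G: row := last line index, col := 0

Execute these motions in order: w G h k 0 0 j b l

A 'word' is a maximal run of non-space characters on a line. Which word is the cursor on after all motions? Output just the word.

Answer: dog

Derivation:
After 1 (w): row=0 col=5 char='s'
After 2 (G): row=2 col=0 char='b'
After 3 (h): row=2 col=0 char='b'
After 4 (k): row=1 col=0 char='s'
After 5 (0): row=1 col=0 char='s'
After 6 (0): row=1 col=0 char='s'
After 7 (j): row=2 col=0 char='b'
After 8 (b): row=1 col=5 char='d'
After 9 (l): row=1 col=6 char='o'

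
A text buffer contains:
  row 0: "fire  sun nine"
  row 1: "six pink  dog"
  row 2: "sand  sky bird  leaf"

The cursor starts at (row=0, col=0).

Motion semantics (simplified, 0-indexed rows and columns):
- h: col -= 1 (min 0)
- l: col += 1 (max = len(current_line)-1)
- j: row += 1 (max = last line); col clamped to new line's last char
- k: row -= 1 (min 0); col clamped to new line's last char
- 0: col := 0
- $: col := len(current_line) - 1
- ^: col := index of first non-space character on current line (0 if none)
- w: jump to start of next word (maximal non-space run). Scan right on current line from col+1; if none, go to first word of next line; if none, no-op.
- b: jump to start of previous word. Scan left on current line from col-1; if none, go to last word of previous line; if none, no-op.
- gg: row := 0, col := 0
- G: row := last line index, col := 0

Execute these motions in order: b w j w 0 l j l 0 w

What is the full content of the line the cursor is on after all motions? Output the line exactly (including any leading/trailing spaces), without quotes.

After 1 (b): row=0 col=0 char='f'
After 2 (w): row=0 col=6 char='s'
After 3 (j): row=1 col=6 char='n'
After 4 (w): row=1 col=10 char='d'
After 5 (0): row=1 col=0 char='s'
After 6 (l): row=1 col=1 char='i'
After 7 (j): row=2 col=1 char='a'
After 8 (l): row=2 col=2 char='n'
After 9 (0): row=2 col=0 char='s'
After 10 (w): row=2 col=6 char='s'

Answer: sand  sky bird  leaf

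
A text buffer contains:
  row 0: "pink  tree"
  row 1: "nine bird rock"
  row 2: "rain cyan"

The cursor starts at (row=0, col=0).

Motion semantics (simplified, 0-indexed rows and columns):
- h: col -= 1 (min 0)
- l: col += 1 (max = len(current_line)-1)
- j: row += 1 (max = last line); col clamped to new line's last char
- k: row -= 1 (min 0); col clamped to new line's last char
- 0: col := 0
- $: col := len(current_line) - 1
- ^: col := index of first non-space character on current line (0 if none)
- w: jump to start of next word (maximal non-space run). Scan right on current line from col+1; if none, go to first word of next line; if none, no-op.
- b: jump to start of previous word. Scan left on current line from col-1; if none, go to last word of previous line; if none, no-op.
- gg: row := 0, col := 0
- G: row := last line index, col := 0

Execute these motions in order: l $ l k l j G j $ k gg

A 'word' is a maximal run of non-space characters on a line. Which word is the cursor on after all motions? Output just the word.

Answer: pink

Derivation:
After 1 (l): row=0 col=1 char='i'
After 2 ($): row=0 col=9 char='e'
After 3 (l): row=0 col=9 char='e'
After 4 (k): row=0 col=9 char='e'
After 5 (l): row=0 col=9 char='e'
After 6 (j): row=1 col=9 char='_'
After 7 (G): row=2 col=0 char='r'
After 8 (j): row=2 col=0 char='r'
After 9 ($): row=2 col=8 char='n'
After 10 (k): row=1 col=8 char='d'
After 11 (gg): row=0 col=0 char='p'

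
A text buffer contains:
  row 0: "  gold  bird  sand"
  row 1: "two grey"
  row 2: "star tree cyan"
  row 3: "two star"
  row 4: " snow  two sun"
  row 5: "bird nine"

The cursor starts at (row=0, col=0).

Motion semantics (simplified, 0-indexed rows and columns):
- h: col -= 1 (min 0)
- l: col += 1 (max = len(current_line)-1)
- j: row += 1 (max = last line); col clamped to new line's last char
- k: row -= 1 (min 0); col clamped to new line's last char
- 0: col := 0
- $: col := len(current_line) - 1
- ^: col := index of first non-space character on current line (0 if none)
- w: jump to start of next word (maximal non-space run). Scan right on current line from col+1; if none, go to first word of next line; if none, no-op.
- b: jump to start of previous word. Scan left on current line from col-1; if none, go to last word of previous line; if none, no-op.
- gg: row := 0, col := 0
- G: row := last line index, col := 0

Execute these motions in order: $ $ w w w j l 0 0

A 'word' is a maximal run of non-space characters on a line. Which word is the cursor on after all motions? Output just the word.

After 1 ($): row=0 col=17 char='d'
After 2 ($): row=0 col=17 char='d'
After 3 (w): row=1 col=0 char='t'
After 4 (w): row=1 col=4 char='g'
After 5 (w): row=2 col=0 char='s'
After 6 (j): row=3 col=0 char='t'
After 7 (l): row=3 col=1 char='w'
After 8 (0): row=3 col=0 char='t'
After 9 (0): row=3 col=0 char='t'

Answer: two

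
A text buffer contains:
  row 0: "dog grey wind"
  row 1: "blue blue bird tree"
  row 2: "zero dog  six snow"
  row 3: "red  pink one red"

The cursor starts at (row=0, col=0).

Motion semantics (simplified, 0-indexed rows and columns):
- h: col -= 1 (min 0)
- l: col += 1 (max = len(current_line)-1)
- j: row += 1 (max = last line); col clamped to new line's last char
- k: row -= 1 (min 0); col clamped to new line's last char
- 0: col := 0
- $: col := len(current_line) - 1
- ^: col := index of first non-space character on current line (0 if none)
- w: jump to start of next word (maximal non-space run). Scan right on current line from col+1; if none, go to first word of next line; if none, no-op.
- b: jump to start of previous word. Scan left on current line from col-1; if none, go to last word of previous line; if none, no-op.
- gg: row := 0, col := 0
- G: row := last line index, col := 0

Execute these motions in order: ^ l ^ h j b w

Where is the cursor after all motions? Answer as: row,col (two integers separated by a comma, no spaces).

After 1 (^): row=0 col=0 char='d'
After 2 (l): row=0 col=1 char='o'
After 3 (^): row=0 col=0 char='d'
After 4 (h): row=0 col=0 char='d'
After 5 (j): row=1 col=0 char='b'
After 6 (b): row=0 col=9 char='w'
After 7 (w): row=1 col=0 char='b'

Answer: 1,0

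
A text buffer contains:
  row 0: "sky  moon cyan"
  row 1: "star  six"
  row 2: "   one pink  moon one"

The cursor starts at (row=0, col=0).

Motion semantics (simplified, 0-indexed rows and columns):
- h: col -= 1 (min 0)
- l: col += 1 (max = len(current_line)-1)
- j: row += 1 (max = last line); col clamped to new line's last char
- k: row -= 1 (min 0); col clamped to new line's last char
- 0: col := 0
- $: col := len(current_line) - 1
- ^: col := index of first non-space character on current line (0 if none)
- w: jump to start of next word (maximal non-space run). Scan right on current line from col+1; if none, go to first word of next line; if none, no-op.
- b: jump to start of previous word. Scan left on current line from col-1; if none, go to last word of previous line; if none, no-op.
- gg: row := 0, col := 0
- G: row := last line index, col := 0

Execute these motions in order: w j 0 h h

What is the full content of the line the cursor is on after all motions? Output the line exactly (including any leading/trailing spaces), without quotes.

After 1 (w): row=0 col=5 char='m'
After 2 (j): row=1 col=5 char='_'
After 3 (0): row=1 col=0 char='s'
After 4 (h): row=1 col=0 char='s'
After 5 (h): row=1 col=0 char='s'

Answer: star  six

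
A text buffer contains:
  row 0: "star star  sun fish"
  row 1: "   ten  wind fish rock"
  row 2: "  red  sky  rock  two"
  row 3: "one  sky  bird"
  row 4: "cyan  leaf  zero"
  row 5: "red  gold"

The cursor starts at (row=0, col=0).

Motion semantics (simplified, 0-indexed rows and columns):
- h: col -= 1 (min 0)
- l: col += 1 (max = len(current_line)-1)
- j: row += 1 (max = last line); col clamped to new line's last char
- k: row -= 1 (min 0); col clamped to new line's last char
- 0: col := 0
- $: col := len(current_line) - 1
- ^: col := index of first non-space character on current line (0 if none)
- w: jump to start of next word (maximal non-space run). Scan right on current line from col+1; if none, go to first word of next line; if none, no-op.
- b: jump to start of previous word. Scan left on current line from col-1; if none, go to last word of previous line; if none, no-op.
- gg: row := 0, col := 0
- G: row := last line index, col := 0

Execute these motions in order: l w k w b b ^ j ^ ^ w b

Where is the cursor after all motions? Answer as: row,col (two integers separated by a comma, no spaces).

Answer: 1,3

Derivation:
After 1 (l): row=0 col=1 char='t'
After 2 (w): row=0 col=5 char='s'
After 3 (k): row=0 col=5 char='s'
After 4 (w): row=0 col=11 char='s'
After 5 (b): row=0 col=5 char='s'
After 6 (b): row=0 col=0 char='s'
After 7 (^): row=0 col=0 char='s'
After 8 (j): row=1 col=0 char='_'
After 9 (^): row=1 col=3 char='t'
After 10 (^): row=1 col=3 char='t'
After 11 (w): row=1 col=8 char='w'
After 12 (b): row=1 col=3 char='t'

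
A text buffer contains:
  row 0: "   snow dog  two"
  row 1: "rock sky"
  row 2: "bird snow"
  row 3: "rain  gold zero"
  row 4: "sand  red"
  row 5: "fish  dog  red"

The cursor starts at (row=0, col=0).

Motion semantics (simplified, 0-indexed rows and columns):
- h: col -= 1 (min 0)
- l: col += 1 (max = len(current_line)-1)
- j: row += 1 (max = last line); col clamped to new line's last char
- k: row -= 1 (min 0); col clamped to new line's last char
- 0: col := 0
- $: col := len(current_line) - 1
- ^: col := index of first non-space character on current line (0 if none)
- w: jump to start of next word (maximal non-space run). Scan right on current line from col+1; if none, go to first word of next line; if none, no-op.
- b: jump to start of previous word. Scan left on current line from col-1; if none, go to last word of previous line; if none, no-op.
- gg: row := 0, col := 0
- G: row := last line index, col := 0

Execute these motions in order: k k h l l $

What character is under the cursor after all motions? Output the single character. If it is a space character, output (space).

After 1 (k): row=0 col=0 char='_'
After 2 (k): row=0 col=0 char='_'
After 3 (h): row=0 col=0 char='_'
After 4 (l): row=0 col=1 char='_'
After 5 (l): row=0 col=2 char='_'
After 6 ($): row=0 col=15 char='o'

Answer: o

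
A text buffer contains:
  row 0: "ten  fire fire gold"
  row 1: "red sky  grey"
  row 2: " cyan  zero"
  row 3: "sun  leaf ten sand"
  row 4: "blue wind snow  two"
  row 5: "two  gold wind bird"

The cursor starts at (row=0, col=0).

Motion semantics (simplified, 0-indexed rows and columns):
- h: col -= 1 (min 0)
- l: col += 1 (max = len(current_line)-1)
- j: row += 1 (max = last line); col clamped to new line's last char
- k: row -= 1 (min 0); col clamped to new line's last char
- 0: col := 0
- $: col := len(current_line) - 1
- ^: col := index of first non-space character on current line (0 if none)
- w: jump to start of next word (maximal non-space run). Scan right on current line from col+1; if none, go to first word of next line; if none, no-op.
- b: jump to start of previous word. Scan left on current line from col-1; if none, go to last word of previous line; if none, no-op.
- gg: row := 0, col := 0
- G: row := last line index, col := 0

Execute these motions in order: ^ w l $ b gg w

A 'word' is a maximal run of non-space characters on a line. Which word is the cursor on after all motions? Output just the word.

Answer: fire

Derivation:
After 1 (^): row=0 col=0 char='t'
After 2 (w): row=0 col=5 char='f'
After 3 (l): row=0 col=6 char='i'
After 4 ($): row=0 col=18 char='d'
After 5 (b): row=0 col=15 char='g'
After 6 (gg): row=0 col=0 char='t'
After 7 (w): row=0 col=5 char='f'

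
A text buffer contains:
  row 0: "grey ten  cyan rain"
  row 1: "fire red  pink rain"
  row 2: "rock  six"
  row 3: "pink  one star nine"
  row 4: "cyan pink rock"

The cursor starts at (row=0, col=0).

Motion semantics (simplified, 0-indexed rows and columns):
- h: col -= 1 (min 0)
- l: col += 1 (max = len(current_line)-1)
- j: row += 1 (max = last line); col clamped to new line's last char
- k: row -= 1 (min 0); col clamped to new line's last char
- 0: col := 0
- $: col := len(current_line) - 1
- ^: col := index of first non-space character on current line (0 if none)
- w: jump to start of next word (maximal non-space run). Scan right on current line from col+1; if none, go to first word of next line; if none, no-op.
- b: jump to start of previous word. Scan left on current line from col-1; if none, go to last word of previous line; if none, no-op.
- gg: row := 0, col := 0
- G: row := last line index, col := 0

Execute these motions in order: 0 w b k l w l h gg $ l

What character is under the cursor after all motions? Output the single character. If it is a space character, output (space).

After 1 (0): row=0 col=0 char='g'
After 2 (w): row=0 col=5 char='t'
After 3 (b): row=0 col=0 char='g'
After 4 (k): row=0 col=0 char='g'
After 5 (l): row=0 col=1 char='r'
After 6 (w): row=0 col=5 char='t'
After 7 (l): row=0 col=6 char='e'
After 8 (h): row=0 col=5 char='t'
After 9 (gg): row=0 col=0 char='g'
After 10 ($): row=0 col=18 char='n'
After 11 (l): row=0 col=18 char='n'

Answer: n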